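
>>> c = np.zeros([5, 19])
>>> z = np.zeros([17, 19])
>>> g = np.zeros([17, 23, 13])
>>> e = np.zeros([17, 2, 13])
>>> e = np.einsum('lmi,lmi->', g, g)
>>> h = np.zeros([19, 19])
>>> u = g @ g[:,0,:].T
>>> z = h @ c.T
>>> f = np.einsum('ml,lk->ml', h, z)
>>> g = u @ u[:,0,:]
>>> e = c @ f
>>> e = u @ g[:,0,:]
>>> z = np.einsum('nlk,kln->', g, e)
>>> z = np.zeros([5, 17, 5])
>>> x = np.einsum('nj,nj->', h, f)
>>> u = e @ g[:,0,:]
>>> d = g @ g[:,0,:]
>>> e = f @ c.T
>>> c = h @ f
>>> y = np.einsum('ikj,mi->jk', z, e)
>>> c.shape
(19, 19)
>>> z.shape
(5, 17, 5)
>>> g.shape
(17, 23, 17)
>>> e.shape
(19, 5)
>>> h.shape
(19, 19)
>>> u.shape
(17, 23, 17)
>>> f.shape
(19, 19)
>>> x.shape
()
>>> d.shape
(17, 23, 17)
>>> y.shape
(5, 17)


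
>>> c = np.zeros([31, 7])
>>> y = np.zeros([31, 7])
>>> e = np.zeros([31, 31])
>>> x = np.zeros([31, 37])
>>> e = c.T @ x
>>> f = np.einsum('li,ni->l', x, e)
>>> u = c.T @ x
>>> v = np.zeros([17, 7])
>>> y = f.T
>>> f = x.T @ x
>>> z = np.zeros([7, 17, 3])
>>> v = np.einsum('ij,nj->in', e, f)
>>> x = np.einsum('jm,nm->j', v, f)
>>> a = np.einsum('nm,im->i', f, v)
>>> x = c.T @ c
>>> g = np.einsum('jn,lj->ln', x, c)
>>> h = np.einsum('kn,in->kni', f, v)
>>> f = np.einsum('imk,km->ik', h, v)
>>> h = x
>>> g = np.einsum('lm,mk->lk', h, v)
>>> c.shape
(31, 7)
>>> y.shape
(31,)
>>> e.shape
(7, 37)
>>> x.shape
(7, 7)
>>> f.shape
(37, 7)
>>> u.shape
(7, 37)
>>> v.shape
(7, 37)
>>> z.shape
(7, 17, 3)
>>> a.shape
(7,)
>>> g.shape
(7, 37)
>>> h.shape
(7, 7)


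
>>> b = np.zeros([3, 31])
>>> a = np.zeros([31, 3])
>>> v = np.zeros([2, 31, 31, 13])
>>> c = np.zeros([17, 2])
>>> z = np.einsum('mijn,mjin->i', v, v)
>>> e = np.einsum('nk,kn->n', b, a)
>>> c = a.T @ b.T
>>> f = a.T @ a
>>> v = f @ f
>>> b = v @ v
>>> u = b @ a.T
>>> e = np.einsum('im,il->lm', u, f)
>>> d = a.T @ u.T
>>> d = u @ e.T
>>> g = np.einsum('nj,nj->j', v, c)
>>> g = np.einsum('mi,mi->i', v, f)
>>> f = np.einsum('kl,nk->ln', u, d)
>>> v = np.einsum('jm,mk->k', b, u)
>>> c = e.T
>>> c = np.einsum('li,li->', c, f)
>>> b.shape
(3, 3)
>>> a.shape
(31, 3)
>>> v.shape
(31,)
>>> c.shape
()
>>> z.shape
(31,)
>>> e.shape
(3, 31)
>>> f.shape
(31, 3)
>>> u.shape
(3, 31)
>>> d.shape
(3, 3)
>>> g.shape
(3,)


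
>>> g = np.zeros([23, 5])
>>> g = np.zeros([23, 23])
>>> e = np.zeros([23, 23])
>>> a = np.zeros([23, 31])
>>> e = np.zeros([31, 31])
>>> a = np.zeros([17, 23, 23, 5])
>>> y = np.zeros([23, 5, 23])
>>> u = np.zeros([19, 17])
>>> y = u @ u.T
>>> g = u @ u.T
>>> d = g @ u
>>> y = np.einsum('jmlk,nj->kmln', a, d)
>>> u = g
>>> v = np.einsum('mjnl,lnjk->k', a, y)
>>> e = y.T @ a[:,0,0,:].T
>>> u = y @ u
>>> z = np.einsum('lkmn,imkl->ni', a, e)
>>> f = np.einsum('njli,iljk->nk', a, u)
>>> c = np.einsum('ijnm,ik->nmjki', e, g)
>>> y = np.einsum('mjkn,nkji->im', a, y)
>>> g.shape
(19, 19)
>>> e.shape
(19, 23, 23, 17)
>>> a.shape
(17, 23, 23, 5)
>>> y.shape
(19, 17)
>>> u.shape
(5, 23, 23, 19)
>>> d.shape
(19, 17)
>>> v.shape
(19,)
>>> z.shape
(5, 19)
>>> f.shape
(17, 19)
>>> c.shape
(23, 17, 23, 19, 19)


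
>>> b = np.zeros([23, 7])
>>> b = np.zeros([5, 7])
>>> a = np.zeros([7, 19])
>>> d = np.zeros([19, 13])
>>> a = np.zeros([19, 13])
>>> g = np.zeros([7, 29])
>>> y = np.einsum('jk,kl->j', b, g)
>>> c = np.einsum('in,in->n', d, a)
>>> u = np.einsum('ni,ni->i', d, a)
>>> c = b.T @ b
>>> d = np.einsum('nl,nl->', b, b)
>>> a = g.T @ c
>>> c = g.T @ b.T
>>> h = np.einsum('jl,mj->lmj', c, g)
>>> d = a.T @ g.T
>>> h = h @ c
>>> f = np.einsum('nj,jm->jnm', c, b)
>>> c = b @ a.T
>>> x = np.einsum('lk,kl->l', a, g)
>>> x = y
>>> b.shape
(5, 7)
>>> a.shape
(29, 7)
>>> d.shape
(7, 7)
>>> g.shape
(7, 29)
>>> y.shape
(5,)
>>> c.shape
(5, 29)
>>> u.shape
(13,)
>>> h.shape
(5, 7, 5)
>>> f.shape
(5, 29, 7)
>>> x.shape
(5,)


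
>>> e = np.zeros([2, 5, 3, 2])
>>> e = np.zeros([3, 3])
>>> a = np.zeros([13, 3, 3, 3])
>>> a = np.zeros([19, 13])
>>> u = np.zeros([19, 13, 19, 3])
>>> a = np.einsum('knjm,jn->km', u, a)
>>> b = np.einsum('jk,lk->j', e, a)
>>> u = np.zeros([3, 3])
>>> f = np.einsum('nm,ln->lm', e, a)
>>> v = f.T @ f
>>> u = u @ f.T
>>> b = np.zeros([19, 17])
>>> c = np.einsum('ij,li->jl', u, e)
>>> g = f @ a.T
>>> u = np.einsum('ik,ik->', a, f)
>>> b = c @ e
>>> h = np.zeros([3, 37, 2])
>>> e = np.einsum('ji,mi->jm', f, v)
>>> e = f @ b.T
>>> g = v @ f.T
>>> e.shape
(19, 19)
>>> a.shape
(19, 3)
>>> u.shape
()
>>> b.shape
(19, 3)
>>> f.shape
(19, 3)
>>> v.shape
(3, 3)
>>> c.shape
(19, 3)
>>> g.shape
(3, 19)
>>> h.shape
(3, 37, 2)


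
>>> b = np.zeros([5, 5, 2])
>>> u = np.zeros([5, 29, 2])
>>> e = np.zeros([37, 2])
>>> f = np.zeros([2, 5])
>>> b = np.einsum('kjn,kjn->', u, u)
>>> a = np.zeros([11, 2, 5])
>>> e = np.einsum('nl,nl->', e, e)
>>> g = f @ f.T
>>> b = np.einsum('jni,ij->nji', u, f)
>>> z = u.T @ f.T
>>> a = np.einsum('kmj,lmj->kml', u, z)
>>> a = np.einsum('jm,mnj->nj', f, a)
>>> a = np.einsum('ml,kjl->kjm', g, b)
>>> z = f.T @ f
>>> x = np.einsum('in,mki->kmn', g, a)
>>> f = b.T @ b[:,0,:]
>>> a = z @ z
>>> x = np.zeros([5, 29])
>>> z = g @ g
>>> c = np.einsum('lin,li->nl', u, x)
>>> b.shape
(29, 5, 2)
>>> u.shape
(5, 29, 2)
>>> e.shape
()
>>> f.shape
(2, 5, 2)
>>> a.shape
(5, 5)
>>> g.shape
(2, 2)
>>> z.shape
(2, 2)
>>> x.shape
(5, 29)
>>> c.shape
(2, 5)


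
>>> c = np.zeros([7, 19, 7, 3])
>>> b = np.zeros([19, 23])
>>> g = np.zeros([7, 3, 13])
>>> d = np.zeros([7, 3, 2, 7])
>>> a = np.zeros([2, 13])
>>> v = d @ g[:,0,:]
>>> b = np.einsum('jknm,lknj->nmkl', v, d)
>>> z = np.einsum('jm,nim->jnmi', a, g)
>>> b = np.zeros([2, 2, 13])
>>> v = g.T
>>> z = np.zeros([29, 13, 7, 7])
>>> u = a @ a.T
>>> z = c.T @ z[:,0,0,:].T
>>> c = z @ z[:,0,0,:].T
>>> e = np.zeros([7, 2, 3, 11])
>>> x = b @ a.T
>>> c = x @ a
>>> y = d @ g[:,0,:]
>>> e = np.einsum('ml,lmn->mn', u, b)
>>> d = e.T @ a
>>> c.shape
(2, 2, 13)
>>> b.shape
(2, 2, 13)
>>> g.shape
(7, 3, 13)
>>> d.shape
(13, 13)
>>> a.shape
(2, 13)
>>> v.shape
(13, 3, 7)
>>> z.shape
(3, 7, 19, 29)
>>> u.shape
(2, 2)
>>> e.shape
(2, 13)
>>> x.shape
(2, 2, 2)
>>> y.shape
(7, 3, 2, 13)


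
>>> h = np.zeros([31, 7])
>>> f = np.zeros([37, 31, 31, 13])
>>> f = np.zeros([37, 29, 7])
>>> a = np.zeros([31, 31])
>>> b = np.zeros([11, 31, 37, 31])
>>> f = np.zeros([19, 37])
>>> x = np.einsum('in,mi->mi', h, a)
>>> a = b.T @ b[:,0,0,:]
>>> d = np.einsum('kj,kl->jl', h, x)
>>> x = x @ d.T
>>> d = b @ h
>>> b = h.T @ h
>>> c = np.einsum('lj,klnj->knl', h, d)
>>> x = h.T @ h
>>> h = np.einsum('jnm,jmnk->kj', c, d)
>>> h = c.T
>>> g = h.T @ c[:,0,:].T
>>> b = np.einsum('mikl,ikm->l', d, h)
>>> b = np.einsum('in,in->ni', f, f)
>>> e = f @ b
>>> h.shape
(31, 37, 11)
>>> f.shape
(19, 37)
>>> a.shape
(31, 37, 31, 31)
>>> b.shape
(37, 19)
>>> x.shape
(7, 7)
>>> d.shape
(11, 31, 37, 7)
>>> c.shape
(11, 37, 31)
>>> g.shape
(11, 37, 11)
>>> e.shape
(19, 19)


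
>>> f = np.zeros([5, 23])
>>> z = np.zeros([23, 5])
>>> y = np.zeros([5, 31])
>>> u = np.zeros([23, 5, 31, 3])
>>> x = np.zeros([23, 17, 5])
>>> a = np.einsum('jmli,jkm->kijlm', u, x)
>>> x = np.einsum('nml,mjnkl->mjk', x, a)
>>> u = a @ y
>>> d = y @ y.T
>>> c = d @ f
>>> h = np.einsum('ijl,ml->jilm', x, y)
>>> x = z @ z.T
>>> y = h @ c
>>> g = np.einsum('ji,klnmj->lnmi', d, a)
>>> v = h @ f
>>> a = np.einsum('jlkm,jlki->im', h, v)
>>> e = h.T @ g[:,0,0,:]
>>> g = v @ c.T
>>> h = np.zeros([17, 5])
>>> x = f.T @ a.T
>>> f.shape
(5, 23)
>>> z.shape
(23, 5)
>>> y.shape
(3, 17, 31, 23)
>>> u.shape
(17, 3, 23, 31, 31)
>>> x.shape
(23, 23)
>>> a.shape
(23, 5)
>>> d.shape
(5, 5)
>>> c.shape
(5, 23)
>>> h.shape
(17, 5)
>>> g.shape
(3, 17, 31, 5)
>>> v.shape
(3, 17, 31, 23)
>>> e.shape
(5, 31, 17, 5)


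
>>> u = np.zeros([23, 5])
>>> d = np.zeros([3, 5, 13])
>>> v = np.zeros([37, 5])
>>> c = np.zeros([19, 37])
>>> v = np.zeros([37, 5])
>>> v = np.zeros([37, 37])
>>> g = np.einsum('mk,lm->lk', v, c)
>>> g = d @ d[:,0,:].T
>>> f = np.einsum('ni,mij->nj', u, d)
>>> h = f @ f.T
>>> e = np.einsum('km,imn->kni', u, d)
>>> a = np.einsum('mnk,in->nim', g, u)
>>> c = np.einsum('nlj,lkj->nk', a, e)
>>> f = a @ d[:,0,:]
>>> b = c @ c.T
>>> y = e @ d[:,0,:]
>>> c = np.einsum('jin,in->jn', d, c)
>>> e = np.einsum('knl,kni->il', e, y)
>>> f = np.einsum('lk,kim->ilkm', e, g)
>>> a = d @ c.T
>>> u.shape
(23, 5)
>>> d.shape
(3, 5, 13)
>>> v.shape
(37, 37)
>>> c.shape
(3, 13)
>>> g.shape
(3, 5, 3)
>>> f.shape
(5, 13, 3, 3)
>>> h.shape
(23, 23)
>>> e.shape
(13, 3)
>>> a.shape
(3, 5, 3)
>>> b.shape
(5, 5)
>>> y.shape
(23, 13, 13)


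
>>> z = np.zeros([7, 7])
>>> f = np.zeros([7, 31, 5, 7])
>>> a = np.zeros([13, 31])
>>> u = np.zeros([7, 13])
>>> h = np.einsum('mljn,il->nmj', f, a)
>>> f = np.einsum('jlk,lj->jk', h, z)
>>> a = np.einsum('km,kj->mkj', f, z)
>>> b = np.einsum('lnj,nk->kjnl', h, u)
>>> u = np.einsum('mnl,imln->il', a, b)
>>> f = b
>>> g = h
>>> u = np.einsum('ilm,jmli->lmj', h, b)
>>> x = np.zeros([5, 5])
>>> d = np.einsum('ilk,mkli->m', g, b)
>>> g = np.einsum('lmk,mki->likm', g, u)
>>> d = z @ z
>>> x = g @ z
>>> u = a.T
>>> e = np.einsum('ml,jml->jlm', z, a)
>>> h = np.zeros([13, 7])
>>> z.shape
(7, 7)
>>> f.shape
(13, 5, 7, 7)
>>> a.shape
(5, 7, 7)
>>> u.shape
(7, 7, 5)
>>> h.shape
(13, 7)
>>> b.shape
(13, 5, 7, 7)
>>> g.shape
(7, 13, 5, 7)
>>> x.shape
(7, 13, 5, 7)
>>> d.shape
(7, 7)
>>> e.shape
(5, 7, 7)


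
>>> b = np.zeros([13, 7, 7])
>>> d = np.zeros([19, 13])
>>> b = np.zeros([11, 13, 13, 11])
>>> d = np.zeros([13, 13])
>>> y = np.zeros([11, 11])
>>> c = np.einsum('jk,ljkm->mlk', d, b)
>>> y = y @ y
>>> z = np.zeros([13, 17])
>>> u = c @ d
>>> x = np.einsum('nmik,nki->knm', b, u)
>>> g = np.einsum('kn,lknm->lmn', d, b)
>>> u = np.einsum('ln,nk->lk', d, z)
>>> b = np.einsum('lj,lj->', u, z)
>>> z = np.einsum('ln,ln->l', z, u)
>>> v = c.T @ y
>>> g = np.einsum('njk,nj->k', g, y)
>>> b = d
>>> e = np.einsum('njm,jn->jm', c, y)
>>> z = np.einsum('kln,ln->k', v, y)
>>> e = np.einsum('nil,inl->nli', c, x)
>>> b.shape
(13, 13)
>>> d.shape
(13, 13)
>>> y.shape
(11, 11)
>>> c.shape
(11, 11, 13)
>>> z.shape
(13,)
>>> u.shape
(13, 17)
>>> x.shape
(11, 11, 13)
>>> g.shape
(13,)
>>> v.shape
(13, 11, 11)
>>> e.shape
(11, 13, 11)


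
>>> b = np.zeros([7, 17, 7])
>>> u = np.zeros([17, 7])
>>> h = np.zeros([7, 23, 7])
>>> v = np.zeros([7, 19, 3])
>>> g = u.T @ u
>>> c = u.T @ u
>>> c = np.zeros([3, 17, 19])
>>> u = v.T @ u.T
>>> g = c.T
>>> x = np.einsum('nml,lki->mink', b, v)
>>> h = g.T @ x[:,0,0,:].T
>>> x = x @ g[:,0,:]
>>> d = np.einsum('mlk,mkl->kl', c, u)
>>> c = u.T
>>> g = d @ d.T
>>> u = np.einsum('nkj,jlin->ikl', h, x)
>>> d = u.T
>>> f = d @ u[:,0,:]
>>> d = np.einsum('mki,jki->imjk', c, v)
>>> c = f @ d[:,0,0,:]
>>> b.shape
(7, 17, 7)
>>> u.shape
(7, 17, 3)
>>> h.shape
(3, 17, 17)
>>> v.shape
(7, 19, 3)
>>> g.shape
(19, 19)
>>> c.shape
(3, 17, 19)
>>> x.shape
(17, 3, 7, 3)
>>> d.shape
(3, 17, 7, 19)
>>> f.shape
(3, 17, 3)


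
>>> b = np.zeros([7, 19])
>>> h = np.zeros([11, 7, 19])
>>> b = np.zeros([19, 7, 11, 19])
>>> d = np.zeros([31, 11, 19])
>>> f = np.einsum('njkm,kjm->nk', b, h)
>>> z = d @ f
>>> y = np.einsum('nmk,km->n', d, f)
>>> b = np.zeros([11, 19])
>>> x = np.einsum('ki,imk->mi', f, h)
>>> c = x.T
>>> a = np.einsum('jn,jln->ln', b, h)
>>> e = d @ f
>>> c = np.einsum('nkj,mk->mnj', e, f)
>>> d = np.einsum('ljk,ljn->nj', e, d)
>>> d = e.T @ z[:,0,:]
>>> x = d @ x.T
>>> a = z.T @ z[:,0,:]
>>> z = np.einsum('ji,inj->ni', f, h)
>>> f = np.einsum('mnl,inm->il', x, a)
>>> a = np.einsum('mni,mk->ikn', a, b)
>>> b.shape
(11, 19)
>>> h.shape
(11, 7, 19)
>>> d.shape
(11, 11, 11)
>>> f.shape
(11, 7)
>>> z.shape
(7, 11)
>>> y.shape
(31,)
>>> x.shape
(11, 11, 7)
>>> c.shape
(19, 31, 11)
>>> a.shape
(11, 19, 11)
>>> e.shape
(31, 11, 11)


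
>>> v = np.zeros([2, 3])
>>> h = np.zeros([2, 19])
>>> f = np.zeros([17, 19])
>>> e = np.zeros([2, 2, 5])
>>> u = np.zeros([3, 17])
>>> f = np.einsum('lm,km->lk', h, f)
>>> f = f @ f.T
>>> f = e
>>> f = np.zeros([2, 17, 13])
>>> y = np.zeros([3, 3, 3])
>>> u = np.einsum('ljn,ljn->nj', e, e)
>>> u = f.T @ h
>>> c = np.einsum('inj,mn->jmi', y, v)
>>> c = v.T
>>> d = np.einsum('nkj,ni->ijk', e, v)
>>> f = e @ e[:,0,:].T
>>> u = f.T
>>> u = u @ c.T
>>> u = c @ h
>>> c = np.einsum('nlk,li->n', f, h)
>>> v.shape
(2, 3)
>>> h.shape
(2, 19)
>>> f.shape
(2, 2, 2)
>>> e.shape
(2, 2, 5)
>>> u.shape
(3, 19)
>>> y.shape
(3, 3, 3)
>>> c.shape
(2,)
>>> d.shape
(3, 5, 2)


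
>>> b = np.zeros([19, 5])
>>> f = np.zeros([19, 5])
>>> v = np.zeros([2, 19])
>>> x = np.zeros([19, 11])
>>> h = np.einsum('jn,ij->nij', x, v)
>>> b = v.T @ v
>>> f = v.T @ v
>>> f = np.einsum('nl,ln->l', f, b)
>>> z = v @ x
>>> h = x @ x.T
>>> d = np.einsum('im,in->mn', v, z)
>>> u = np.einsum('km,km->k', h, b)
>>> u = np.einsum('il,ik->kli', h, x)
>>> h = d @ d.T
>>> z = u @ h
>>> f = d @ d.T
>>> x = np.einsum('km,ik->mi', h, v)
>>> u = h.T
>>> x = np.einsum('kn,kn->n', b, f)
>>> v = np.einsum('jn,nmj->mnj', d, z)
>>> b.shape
(19, 19)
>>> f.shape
(19, 19)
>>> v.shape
(19, 11, 19)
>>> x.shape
(19,)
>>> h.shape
(19, 19)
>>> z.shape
(11, 19, 19)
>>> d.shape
(19, 11)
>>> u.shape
(19, 19)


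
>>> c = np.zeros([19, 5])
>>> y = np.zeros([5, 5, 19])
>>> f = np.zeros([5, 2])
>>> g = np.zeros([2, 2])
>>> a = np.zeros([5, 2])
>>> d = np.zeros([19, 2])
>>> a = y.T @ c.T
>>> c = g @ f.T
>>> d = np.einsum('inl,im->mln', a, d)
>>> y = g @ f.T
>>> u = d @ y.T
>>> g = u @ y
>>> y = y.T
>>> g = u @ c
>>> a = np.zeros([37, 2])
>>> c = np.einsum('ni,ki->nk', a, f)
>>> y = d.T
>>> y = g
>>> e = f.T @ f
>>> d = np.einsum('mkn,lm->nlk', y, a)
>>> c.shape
(37, 5)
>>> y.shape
(2, 19, 5)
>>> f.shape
(5, 2)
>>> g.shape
(2, 19, 5)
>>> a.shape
(37, 2)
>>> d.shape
(5, 37, 19)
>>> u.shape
(2, 19, 2)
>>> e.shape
(2, 2)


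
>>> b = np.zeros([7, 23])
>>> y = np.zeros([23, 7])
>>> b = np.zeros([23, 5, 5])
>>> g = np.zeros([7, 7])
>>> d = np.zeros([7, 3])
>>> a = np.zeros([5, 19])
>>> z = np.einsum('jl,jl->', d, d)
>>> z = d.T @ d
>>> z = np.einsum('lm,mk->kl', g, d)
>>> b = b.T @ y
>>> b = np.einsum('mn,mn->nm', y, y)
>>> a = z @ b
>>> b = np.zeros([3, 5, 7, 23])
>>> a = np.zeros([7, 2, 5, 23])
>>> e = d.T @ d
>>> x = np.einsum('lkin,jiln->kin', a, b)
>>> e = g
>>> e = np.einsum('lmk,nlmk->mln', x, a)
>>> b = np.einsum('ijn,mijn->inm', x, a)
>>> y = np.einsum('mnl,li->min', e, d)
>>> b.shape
(2, 23, 7)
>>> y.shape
(5, 3, 2)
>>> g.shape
(7, 7)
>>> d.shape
(7, 3)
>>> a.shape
(7, 2, 5, 23)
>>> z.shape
(3, 7)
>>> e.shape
(5, 2, 7)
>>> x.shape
(2, 5, 23)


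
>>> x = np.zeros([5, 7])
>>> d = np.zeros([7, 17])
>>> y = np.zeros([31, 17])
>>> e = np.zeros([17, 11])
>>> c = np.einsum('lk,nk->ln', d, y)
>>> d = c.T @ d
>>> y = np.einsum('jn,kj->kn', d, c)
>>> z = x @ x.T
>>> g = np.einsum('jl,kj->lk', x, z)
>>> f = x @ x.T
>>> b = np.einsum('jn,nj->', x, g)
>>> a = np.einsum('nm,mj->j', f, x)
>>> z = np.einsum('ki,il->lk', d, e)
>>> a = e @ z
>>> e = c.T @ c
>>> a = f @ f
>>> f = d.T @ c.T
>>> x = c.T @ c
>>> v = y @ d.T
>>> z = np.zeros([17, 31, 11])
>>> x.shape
(31, 31)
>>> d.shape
(31, 17)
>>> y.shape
(7, 17)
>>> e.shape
(31, 31)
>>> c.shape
(7, 31)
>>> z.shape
(17, 31, 11)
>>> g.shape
(7, 5)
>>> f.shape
(17, 7)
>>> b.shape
()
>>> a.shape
(5, 5)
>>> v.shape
(7, 31)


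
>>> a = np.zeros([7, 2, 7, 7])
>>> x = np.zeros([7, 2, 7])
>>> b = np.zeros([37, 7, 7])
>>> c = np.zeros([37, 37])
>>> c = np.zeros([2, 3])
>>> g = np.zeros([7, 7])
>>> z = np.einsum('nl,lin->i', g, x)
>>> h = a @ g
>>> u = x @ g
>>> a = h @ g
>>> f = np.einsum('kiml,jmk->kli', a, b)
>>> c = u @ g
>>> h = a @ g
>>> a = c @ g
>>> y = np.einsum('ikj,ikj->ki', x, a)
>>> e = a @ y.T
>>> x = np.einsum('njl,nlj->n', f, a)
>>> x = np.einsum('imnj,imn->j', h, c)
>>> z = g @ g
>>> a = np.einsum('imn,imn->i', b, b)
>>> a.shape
(37,)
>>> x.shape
(7,)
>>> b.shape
(37, 7, 7)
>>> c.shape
(7, 2, 7)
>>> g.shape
(7, 7)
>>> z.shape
(7, 7)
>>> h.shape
(7, 2, 7, 7)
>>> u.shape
(7, 2, 7)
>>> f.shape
(7, 7, 2)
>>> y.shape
(2, 7)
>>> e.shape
(7, 2, 2)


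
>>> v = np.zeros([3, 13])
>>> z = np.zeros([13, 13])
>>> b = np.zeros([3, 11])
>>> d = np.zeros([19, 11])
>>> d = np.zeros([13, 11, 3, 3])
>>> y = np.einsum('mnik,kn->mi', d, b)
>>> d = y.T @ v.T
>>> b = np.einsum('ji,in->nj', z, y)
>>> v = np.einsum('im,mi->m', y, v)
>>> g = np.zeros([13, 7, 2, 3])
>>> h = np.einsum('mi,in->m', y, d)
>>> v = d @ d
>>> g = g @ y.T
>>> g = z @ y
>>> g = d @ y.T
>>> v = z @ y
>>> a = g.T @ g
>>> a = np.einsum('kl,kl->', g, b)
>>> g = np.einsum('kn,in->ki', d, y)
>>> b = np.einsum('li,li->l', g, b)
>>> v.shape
(13, 3)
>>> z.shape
(13, 13)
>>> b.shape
(3,)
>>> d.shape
(3, 3)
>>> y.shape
(13, 3)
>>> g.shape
(3, 13)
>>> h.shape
(13,)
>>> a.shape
()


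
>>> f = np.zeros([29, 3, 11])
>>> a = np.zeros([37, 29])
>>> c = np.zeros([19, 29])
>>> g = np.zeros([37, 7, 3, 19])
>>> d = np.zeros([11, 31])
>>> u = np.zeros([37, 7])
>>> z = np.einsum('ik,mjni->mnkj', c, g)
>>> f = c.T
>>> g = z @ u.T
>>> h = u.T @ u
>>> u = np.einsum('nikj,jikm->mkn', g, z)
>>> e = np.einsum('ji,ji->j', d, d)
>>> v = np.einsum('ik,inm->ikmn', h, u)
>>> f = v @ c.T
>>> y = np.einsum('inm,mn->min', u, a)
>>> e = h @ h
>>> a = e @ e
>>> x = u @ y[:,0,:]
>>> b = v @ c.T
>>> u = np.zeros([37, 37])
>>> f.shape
(7, 7, 37, 19)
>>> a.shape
(7, 7)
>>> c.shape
(19, 29)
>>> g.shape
(37, 3, 29, 37)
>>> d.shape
(11, 31)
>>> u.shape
(37, 37)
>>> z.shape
(37, 3, 29, 7)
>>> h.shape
(7, 7)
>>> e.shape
(7, 7)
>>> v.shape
(7, 7, 37, 29)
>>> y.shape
(37, 7, 29)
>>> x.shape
(7, 29, 29)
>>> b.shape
(7, 7, 37, 19)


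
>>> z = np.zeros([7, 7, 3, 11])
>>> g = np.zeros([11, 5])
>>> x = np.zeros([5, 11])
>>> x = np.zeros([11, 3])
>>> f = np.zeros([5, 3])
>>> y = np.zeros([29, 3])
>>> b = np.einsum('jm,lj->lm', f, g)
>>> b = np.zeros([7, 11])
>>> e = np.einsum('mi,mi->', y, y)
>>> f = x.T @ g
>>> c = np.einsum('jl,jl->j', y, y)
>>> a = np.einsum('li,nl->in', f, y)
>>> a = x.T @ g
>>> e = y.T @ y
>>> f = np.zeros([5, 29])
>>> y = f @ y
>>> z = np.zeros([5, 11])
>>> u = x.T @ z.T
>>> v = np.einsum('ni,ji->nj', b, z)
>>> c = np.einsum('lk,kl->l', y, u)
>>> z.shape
(5, 11)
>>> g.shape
(11, 5)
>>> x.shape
(11, 3)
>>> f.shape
(5, 29)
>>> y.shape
(5, 3)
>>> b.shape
(7, 11)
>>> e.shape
(3, 3)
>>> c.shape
(5,)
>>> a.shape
(3, 5)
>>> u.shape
(3, 5)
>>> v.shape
(7, 5)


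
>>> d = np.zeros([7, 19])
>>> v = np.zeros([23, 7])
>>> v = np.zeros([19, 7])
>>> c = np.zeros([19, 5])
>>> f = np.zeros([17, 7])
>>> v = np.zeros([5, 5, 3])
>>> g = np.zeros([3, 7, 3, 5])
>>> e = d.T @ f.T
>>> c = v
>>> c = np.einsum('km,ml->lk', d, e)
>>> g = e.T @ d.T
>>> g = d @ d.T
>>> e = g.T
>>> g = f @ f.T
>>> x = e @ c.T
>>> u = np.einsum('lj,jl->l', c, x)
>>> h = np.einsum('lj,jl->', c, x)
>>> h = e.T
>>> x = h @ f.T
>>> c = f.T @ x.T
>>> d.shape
(7, 19)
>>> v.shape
(5, 5, 3)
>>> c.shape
(7, 7)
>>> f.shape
(17, 7)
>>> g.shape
(17, 17)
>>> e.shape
(7, 7)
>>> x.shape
(7, 17)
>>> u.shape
(17,)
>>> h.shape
(7, 7)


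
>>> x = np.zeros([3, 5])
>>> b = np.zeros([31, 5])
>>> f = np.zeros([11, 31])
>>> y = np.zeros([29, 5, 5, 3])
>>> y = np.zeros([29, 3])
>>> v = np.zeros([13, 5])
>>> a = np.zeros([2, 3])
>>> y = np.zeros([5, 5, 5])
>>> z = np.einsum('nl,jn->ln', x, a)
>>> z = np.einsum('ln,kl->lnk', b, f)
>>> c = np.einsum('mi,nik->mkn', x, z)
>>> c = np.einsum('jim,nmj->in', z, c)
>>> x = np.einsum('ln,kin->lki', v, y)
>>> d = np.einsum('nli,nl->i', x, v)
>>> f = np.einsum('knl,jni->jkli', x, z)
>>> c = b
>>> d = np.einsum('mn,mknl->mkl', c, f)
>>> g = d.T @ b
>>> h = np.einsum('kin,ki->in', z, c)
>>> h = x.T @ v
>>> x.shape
(13, 5, 5)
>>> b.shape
(31, 5)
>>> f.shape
(31, 13, 5, 11)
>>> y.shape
(5, 5, 5)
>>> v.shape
(13, 5)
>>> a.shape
(2, 3)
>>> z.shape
(31, 5, 11)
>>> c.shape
(31, 5)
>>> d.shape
(31, 13, 11)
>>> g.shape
(11, 13, 5)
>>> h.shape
(5, 5, 5)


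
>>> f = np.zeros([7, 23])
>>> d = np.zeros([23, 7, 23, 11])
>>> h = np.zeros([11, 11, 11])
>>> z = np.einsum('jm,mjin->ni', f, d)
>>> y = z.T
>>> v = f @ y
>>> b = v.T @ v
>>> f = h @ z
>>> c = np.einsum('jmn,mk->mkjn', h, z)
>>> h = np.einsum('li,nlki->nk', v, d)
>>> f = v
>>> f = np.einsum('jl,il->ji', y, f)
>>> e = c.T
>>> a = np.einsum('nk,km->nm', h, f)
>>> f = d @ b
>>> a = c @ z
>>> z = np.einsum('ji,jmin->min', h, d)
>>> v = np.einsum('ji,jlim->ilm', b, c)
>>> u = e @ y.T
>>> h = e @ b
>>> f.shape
(23, 7, 23, 11)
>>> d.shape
(23, 7, 23, 11)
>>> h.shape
(11, 11, 23, 11)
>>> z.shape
(7, 23, 11)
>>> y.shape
(23, 11)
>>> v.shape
(11, 23, 11)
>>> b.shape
(11, 11)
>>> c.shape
(11, 23, 11, 11)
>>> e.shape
(11, 11, 23, 11)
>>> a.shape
(11, 23, 11, 23)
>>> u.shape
(11, 11, 23, 23)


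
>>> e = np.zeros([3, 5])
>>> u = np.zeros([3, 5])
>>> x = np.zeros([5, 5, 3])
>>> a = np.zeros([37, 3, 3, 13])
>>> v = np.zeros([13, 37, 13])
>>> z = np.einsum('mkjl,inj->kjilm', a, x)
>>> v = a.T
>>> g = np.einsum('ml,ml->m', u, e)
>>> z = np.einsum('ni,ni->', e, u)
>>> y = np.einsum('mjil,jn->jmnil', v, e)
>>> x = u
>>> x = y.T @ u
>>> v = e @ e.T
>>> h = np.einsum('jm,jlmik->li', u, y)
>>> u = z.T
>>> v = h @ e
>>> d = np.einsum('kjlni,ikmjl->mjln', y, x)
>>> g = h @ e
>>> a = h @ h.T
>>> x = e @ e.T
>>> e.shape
(3, 5)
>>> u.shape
()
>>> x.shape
(3, 3)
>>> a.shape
(13, 13)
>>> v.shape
(13, 5)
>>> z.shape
()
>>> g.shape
(13, 5)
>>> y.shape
(3, 13, 5, 3, 37)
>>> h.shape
(13, 3)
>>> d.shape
(5, 13, 5, 3)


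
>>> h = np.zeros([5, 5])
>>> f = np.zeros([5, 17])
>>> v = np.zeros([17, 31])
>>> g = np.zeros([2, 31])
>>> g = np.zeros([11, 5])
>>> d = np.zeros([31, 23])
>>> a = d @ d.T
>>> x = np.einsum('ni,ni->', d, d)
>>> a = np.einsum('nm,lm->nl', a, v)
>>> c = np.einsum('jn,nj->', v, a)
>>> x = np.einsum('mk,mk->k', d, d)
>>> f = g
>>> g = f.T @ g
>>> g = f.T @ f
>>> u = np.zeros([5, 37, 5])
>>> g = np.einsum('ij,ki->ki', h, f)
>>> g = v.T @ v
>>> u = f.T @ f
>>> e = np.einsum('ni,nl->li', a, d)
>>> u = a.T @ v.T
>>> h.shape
(5, 5)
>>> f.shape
(11, 5)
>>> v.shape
(17, 31)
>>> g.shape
(31, 31)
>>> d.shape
(31, 23)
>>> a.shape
(31, 17)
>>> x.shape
(23,)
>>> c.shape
()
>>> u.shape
(17, 17)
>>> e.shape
(23, 17)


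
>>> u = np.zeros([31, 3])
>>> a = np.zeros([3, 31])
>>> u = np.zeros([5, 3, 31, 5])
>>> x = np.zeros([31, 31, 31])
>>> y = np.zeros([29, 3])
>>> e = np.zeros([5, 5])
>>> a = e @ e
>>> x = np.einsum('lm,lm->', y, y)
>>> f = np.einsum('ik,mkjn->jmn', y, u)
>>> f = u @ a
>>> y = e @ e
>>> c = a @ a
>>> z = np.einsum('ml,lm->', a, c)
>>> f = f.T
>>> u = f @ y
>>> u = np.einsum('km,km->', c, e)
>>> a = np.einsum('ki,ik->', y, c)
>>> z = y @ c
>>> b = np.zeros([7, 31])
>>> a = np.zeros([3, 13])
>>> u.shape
()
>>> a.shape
(3, 13)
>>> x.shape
()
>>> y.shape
(5, 5)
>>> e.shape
(5, 5)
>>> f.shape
(5, 31, 3, 5)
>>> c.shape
(5, 5)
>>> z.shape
(5, 5)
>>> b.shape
(7, 31)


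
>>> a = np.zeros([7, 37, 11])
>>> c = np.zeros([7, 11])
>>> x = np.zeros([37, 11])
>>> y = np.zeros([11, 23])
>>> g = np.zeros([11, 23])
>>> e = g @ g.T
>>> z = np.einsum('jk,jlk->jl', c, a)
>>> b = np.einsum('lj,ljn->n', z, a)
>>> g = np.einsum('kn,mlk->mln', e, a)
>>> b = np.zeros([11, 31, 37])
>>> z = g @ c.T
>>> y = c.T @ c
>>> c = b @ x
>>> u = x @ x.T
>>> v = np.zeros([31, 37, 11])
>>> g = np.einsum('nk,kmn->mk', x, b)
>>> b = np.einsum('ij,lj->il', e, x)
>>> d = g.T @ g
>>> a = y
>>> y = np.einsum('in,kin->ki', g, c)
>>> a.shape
(11, 11)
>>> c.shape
(11, 31, 11)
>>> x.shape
(37, 11)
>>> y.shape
(11, 31)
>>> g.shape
(31, 11)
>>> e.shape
(11, 11)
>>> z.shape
(7, 37, 7)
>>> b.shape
(11, 37)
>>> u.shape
(37, 37)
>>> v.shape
(31, 37, 11)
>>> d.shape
(11, 11)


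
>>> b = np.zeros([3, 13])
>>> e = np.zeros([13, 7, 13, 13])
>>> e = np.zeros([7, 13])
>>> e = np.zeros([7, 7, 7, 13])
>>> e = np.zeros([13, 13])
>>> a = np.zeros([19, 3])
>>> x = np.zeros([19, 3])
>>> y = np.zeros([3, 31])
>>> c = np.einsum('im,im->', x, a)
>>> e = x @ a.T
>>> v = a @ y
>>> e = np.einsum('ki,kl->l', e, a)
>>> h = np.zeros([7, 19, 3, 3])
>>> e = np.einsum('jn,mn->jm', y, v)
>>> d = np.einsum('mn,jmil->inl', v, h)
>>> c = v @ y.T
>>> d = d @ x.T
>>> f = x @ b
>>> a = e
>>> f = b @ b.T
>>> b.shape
(3, 13)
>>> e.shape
(3, 19)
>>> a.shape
(3, 19)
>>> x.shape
(19, 3)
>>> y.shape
(3, 31)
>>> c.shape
(19, 3)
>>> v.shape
(19, 31)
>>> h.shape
(7, 19, 3, 3)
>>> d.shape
(3, 31, 19)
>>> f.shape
(3, 3)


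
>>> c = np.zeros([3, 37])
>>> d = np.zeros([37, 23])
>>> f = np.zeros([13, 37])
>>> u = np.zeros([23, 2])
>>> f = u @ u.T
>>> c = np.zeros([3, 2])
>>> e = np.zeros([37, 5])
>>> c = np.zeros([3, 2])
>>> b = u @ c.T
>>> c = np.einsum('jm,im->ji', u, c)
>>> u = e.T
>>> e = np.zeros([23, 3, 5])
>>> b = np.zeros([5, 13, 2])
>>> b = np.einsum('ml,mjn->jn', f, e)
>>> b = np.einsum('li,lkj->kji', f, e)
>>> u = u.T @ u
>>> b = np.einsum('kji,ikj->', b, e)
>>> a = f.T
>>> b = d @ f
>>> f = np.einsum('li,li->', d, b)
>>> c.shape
(23, 3)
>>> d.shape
(37, 23)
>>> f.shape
()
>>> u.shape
(37, 37)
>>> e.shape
(23, 3, 5)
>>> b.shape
(37, 23)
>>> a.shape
(23, 23)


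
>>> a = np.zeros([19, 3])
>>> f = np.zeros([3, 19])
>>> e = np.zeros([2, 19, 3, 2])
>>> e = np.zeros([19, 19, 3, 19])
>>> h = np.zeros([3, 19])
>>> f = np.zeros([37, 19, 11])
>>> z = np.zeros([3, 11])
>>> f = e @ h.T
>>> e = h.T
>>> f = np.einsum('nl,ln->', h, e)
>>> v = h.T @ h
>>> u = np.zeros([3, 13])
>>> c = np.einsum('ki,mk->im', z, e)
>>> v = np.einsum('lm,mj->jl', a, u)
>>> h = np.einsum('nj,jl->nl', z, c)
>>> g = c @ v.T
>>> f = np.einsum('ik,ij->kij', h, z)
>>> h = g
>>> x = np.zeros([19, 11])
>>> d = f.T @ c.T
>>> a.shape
(19, 3)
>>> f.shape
(19, 3, 11)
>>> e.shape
(19, 3)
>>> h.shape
(11, 13)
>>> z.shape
(3, 11)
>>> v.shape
(13, 19)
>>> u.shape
(3, 13)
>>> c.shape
(11, 19)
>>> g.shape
(11, 13)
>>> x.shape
(19, 11)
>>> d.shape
(11, 3, 11)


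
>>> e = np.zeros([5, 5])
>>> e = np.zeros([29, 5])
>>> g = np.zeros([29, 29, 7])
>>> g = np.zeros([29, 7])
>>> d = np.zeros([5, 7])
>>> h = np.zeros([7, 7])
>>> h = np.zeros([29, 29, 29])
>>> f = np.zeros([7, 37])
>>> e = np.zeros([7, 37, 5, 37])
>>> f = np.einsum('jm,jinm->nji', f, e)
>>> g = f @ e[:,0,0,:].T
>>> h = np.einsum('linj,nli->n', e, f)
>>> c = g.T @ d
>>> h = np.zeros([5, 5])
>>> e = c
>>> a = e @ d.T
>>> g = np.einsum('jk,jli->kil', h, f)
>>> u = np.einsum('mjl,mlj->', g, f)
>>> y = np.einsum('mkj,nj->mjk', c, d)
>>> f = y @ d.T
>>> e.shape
(7, 7, 7)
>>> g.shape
(5, 37, 7)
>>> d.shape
(5, 7)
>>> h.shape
(5, 5)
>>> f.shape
(7, 7, 5)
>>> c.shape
(7, 7, 7)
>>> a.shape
(7, 7, 5)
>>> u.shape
()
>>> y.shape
(7, 7, 7)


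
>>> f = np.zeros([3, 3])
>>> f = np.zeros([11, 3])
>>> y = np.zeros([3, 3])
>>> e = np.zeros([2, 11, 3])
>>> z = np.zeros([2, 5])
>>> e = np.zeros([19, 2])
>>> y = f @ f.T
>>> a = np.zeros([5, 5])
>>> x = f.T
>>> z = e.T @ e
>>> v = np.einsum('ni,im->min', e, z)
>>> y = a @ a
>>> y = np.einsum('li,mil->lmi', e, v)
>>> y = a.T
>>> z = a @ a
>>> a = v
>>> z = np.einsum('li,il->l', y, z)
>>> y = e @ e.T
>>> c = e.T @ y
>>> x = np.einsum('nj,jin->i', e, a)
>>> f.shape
(11, 3)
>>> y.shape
(19, 19)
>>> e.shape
(19, 2)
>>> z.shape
(5,)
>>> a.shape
(2, 2, 19)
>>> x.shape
(2,)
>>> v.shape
(2, 2, 19)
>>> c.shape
(2, 19)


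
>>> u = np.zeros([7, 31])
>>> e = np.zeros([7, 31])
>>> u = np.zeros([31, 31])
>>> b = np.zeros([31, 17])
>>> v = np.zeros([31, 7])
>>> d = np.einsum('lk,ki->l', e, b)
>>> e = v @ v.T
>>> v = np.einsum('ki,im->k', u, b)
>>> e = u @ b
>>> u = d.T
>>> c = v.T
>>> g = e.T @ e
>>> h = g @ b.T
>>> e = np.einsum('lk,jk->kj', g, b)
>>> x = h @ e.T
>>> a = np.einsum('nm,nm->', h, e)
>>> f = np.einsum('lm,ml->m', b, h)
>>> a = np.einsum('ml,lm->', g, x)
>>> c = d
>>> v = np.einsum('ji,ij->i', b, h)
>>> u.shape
(7,)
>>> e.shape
(17, 31)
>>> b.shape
(31, 17)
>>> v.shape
(17,)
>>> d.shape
(7,)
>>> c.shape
(7,)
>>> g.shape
(17, 17)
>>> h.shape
(17, 31)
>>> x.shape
(17, 17)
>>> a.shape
()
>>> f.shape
(17,)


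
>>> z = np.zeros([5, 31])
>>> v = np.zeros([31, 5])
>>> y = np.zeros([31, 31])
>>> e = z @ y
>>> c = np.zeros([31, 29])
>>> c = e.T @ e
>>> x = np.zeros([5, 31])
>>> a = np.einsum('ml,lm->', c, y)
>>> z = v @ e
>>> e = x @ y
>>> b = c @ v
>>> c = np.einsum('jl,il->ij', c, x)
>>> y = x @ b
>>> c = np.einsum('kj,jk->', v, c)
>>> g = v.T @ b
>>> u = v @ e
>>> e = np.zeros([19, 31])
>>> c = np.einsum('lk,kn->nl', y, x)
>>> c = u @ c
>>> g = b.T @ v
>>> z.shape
(31, 31)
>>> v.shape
(31, 5)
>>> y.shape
(5, 5)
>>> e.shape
(19, 31)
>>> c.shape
(31, 5)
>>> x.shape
(5, 31)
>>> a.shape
()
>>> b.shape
(31, 5)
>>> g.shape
(5, 5)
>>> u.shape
(31, 31)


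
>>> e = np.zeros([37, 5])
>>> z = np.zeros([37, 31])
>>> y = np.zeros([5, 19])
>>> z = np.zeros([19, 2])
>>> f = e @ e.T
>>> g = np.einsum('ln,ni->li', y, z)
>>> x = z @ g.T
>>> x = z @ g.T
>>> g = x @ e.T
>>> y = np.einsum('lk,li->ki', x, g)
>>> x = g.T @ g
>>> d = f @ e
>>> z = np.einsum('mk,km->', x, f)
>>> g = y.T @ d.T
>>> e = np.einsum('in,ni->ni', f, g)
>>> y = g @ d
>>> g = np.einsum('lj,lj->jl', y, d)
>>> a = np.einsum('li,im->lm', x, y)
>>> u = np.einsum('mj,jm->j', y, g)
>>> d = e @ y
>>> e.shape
(37, 37)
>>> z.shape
()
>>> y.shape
(37, 5)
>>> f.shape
(37, 37)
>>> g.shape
(5, 37)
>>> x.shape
(37, 37)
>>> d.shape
(37, 5)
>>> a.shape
(37, 5)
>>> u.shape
(5,)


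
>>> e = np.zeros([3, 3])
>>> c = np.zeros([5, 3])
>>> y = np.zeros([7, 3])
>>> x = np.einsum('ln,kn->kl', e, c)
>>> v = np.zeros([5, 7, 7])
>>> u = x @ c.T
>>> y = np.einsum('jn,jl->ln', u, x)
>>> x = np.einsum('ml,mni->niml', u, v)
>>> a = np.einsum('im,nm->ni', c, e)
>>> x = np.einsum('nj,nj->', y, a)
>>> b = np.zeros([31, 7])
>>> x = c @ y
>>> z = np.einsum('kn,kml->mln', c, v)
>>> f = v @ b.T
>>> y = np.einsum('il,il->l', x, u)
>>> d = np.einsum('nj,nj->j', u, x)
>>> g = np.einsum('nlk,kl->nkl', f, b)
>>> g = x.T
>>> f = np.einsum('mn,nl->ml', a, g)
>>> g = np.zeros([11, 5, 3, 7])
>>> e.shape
(3, 3)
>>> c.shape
(5, 3)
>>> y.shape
(5,)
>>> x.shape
(5, 5)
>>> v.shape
(5, 7, 7)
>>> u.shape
(5, 5)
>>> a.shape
(3, 5)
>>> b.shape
(31, 7)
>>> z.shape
(7, 7, 3)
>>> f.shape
(3, 5)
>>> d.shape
(5,)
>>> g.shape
(11, 5, 3, 7)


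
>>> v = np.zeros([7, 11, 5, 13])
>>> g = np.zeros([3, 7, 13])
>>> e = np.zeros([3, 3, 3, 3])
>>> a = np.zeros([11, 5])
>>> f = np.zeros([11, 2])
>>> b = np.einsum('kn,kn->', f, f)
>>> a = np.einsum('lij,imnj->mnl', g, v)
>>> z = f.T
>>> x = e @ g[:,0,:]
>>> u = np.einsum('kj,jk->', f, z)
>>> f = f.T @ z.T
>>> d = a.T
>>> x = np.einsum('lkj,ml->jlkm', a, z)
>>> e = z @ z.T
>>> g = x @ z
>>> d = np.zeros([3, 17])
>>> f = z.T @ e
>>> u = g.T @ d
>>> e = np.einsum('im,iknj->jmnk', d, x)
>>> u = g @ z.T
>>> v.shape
(7, 11, 5, 13)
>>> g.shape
(3, 11, 5, 11)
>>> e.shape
(2, 17, 5, 11)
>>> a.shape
(11, 5, 3)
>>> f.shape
(11, 2)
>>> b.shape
()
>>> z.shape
(2, 11)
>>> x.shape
(3, 11, 5, 2)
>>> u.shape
(3, 11, 5, 2)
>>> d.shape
(3, 17)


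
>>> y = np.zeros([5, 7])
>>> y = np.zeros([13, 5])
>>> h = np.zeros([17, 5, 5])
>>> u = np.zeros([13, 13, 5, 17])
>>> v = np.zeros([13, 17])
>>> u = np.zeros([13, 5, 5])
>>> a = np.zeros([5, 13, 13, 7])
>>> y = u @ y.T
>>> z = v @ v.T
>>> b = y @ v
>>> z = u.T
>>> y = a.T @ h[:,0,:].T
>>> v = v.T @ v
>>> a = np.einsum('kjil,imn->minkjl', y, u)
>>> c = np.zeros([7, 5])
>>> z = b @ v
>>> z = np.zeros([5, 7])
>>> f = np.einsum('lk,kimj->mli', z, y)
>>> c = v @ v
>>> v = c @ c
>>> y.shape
(7, 13, 13, 17)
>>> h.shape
(17, 5, 5)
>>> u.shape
(13, 5, 5)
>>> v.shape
(17, 17)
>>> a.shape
(5, 13, 5, 7, 13, 17)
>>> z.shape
(5, 7)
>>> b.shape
(13, 5, 17)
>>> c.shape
(17, 17)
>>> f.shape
(13, 5, 13)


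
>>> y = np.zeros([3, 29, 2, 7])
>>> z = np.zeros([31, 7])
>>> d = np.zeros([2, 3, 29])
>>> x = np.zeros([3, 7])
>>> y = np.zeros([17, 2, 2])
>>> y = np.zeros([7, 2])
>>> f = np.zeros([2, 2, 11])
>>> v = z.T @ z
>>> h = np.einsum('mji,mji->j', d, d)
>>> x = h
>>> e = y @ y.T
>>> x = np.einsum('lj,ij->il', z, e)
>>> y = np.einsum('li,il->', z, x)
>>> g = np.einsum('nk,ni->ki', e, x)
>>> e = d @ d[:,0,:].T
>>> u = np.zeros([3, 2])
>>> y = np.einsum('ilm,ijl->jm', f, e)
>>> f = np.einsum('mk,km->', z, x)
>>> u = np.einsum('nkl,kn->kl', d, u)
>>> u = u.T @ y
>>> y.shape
(3, 11)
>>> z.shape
(31, 7)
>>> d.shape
(2, 3, 29)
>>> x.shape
(7, 31)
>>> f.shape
()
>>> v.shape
(7, 7)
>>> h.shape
(3,)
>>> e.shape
(2, 3, 2)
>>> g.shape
(7, 31)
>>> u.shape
(29, 11)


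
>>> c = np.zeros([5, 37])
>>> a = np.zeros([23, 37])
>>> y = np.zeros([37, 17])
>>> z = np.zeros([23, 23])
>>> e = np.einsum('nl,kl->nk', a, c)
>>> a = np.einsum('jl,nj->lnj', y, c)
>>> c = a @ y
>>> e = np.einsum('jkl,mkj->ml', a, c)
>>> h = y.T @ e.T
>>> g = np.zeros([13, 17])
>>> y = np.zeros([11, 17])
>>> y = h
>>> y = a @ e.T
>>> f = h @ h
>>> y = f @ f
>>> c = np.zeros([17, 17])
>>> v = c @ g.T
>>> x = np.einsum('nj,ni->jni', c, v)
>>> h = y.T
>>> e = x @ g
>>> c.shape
(17, 17)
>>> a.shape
(17, 5, 37)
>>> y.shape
(17, 17)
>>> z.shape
(23, 23)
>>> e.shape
(17, 17, 17)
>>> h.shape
(17, 17)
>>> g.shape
(13, 17)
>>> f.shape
(17, 17)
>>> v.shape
(17, 13)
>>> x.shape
(17, 17, 13)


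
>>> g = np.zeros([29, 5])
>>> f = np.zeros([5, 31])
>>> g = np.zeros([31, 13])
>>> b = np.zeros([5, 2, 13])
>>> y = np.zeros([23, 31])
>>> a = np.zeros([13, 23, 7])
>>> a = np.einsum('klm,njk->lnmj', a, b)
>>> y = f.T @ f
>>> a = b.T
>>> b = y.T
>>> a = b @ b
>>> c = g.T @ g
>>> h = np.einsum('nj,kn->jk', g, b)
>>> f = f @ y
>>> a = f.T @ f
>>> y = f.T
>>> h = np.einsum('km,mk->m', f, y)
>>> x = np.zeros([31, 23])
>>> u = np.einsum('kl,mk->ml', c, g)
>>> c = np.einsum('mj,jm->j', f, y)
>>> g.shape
(31, 13)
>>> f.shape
(5, 31)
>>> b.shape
(31, 31)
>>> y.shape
(31, 5)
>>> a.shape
(31, 31)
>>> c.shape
(31,)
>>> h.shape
(31,)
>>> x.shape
(31, 23)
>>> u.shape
(31, 13)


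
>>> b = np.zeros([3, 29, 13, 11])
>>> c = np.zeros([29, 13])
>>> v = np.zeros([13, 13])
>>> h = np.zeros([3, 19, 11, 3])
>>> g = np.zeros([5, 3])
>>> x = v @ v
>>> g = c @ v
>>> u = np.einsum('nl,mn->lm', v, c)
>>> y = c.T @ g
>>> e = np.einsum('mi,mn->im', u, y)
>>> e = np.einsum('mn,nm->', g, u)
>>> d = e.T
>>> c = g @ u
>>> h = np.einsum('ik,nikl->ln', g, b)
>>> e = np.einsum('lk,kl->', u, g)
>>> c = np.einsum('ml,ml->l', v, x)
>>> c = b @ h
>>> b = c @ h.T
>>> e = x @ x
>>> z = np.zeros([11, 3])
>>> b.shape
(3, 29, 13, 11)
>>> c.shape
(3, 29, 13, 3)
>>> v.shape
(13, 13)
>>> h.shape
(11, 3)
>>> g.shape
(29, 13)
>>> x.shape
(13, 13)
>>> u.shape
(13, 29)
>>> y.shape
(13, 13)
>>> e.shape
(13, 13)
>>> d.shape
()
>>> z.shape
(11, 3)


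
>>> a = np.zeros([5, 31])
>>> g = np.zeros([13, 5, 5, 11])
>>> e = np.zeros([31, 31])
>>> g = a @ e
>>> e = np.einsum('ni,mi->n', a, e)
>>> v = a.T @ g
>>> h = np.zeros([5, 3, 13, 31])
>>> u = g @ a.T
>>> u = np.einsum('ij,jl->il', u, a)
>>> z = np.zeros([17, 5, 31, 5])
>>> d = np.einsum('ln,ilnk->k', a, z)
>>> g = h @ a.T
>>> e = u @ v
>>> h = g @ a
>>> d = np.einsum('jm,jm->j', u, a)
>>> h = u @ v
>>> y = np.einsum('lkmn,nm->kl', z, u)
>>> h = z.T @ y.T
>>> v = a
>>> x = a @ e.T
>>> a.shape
(5, 31)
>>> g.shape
(5, 3, 13, 5)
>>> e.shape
(5, 31)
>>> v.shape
(5, 31)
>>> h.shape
(5, 31, 5, 5)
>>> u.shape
(5, 31)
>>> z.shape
(17, 5, 31, 5)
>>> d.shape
(5,)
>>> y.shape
(5, 17)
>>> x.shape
(5, 5)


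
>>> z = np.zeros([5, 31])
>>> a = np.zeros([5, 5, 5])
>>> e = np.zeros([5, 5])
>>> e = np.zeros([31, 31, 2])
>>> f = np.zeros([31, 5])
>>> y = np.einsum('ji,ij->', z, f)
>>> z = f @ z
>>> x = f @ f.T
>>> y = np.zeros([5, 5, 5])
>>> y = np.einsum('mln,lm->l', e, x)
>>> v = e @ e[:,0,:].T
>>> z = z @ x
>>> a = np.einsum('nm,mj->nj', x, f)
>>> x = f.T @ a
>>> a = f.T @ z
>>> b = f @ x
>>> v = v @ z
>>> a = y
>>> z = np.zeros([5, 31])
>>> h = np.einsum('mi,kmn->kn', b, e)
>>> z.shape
(5, 31)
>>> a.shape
(31,)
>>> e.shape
(31, 31, 2)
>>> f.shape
(31, 5)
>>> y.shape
(31,)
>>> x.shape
(5, 5)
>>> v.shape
(31, 31, 31)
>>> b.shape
(31, 5)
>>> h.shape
(31, 2)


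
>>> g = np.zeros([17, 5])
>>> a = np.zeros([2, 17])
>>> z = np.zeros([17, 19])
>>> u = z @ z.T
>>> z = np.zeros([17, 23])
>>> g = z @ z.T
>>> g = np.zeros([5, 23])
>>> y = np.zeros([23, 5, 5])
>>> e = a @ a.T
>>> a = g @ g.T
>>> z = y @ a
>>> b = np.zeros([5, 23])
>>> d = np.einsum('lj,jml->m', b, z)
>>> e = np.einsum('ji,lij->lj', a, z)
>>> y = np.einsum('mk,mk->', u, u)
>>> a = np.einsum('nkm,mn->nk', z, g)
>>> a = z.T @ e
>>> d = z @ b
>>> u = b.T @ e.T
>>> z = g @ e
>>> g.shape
(5, 23)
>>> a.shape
(5, 5, 5)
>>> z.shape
(5, 5)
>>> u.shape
(23, 23)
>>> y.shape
()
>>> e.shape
(23, 5)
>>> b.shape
(5, 23)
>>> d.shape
(23, 5, 23)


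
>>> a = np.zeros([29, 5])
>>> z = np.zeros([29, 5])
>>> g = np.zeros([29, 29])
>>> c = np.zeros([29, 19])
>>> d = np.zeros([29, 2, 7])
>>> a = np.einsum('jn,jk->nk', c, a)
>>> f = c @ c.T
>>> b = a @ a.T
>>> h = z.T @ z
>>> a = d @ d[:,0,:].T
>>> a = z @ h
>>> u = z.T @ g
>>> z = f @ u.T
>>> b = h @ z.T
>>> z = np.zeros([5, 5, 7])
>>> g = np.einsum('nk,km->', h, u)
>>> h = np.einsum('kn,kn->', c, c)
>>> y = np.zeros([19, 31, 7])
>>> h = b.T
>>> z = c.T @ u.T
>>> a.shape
(29, 5)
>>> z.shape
(19, 5)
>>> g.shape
()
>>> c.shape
(29, 19)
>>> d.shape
(29, 2, 7)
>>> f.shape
(29, 29)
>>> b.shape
(5, 29)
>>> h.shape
(29, 5)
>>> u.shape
(5, 29)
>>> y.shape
(19, 31, 7)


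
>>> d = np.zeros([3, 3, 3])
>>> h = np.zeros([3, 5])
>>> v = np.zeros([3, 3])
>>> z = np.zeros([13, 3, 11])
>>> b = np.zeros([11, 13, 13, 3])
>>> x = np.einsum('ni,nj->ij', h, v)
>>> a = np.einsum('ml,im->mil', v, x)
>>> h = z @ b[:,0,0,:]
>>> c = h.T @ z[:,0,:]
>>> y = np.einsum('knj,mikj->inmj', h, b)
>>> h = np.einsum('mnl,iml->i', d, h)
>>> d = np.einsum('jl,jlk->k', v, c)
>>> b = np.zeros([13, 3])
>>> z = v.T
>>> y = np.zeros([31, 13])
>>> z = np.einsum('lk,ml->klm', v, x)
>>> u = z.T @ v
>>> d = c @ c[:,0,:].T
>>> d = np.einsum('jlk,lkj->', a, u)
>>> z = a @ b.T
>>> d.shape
()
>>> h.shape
(13,)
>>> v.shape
(3, 3)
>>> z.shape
(3, 5, 13)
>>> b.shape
(13, 3)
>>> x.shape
(5, 3)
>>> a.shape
(3, 5, 3)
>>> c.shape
(3, 3, 11)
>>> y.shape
(31, 13)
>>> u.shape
(5, 3, 3)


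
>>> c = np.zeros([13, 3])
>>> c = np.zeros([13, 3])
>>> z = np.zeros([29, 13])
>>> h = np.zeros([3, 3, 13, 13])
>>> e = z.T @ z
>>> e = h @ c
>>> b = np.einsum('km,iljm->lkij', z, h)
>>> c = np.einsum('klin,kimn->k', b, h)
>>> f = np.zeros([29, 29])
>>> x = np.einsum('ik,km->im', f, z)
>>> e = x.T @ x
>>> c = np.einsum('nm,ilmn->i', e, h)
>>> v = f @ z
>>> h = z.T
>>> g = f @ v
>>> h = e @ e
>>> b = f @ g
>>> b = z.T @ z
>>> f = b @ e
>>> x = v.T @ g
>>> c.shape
(3,)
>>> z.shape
(29, 13)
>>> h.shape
(13, 13)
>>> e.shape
(13, 13)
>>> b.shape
(13, 13)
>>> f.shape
(13, 13)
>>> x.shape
(13, 13)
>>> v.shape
(29, 13)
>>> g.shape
(29, 13)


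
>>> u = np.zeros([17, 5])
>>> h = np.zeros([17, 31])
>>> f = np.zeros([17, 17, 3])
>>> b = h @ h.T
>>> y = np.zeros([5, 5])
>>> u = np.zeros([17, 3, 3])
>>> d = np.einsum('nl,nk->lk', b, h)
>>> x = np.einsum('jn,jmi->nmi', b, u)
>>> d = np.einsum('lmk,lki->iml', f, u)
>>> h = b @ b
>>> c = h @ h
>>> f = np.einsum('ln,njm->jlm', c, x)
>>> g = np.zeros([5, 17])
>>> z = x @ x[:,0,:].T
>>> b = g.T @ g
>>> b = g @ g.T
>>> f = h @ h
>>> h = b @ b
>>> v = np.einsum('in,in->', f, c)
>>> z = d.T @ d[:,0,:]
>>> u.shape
(17, 3, 3)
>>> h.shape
(5, 5)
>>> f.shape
(17, 17)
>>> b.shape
(5, 5)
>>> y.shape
(5, 5)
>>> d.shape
(3, 17, 17)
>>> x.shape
(17, 3, 3)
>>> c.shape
(17, 17)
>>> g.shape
(5, 17)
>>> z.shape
(17, 17, 17)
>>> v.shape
()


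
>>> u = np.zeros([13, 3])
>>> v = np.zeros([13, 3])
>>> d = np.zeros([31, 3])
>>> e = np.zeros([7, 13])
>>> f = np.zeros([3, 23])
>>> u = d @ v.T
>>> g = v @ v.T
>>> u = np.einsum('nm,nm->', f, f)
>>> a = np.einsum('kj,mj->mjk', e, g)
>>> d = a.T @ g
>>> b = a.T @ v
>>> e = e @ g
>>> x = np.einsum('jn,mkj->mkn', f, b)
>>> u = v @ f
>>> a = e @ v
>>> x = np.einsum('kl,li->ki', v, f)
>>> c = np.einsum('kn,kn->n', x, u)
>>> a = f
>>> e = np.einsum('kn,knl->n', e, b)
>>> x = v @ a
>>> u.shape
(13, 23)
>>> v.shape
(13, 3)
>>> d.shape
(7, 13, 13)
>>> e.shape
(13,)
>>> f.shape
(3, 23)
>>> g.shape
(13, 13)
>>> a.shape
(3, 23)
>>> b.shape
(7, 13, 3)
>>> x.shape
(13, 23)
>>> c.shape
(23,)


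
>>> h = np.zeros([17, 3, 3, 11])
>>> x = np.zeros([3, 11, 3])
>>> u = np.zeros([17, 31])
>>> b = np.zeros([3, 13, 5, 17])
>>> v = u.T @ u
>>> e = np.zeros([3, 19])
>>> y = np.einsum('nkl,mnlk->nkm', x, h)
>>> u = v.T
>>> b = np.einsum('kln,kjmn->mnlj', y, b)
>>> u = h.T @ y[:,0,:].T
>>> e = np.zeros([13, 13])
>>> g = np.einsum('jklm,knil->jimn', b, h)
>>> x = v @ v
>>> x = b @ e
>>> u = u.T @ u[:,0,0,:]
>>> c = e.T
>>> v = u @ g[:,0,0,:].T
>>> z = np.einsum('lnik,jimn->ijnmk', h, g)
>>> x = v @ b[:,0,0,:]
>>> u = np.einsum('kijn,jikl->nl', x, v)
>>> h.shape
(17, 3, 3, 11)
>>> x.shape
(3, 3, 3, 13)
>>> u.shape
(13, 5)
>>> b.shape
(5, 17, 11, 13)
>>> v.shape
(3, 3, 3, 5)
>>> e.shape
(13, 13)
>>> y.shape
(3, 11, 17)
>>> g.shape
(5, 3, 13, 3)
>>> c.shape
(13, 13)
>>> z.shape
(3, 5, 3, 13, 11)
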